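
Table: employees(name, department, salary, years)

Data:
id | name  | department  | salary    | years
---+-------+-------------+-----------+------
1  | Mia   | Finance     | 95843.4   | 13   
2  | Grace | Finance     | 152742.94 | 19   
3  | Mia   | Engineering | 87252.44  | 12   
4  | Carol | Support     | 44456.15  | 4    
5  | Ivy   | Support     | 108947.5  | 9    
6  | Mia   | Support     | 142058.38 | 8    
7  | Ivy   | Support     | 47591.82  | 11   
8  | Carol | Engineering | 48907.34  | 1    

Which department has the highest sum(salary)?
SELECT department, SUM(salary) as val
FROM employees
GROUP BY department
ORDER BY val DESC
LIMIT 1

Result: Support with sum(salary) = 343053.85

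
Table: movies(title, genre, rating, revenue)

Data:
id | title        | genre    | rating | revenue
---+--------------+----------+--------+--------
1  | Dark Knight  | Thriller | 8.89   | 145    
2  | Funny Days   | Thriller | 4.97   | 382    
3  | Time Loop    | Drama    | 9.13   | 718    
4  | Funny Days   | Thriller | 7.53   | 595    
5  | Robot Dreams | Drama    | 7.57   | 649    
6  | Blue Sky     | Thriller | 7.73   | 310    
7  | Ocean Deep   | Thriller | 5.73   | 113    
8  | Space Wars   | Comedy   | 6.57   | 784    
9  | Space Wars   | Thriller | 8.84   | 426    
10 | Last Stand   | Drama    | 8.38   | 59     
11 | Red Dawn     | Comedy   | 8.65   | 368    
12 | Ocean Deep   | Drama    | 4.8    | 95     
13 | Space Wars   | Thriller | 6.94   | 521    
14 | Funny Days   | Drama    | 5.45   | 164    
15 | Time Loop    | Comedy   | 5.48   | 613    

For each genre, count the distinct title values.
SELECT genre, COUNT(DISTINCT title)
FROM movies
GROUP BY genre

Result:
  Comedy: 3 distinct
  Drama: 5 distinct
  Thriller: 5 distinct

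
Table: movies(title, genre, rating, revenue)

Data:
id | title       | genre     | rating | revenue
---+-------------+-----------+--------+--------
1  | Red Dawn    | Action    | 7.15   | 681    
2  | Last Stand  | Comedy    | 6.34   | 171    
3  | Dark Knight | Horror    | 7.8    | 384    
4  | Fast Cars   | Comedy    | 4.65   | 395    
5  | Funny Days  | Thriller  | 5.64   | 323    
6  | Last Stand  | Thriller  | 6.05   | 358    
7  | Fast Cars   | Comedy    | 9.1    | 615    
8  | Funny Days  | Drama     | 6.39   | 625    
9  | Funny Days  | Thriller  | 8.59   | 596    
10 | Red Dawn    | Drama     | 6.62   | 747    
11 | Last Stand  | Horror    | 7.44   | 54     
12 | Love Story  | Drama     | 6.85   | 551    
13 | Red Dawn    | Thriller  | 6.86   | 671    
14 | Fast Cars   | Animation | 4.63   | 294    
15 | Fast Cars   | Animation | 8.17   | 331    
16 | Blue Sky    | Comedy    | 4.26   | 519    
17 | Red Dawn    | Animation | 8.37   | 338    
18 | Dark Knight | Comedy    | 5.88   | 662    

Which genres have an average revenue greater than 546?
SELECT genre, AVG(revenue)
FROM movies
GROUP BY genre
HAVING AVG(revenue) > 546

Result:
  Action: avg=681.00
  Drama: avg=641.00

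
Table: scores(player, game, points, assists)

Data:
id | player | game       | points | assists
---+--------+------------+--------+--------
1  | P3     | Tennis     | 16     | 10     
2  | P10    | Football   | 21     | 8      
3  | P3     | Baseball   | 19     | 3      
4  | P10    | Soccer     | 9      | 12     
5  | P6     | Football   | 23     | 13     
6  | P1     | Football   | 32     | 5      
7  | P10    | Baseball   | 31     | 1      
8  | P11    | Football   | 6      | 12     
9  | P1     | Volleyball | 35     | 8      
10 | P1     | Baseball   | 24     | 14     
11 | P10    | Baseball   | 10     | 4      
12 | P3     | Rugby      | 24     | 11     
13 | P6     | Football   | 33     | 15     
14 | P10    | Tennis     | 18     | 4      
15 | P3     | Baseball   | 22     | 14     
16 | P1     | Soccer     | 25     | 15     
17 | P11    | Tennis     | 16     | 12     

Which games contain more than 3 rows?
SELECT game, COUNT(*) as cnt
FROM scores
GROUP BY game
HAVING COUNT(*) > 3

Result:
  Baseball: 5
  Football: 5

Note: HAVING filters groups after aggregation, WHERE filters rows before.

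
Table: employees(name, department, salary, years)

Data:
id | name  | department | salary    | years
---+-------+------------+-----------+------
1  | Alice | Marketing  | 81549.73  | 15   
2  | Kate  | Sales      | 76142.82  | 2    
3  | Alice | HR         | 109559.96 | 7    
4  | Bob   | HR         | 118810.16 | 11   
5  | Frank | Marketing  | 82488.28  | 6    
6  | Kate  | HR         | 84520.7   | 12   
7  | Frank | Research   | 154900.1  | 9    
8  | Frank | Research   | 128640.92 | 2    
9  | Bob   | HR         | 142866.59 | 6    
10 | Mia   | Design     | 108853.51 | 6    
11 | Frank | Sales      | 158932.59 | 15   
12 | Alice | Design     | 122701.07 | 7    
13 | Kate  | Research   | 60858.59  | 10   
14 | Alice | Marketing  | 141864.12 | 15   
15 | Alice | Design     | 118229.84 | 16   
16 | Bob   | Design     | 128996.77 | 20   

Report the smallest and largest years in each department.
SELECT department, MIN(years), MAX(years)
FROM employees
GROUP BY department

Result:
  Design: min=6, max=20
  HR: min=6, max=12
  Marketing: min=6, max=15
  Research: min=2, max=10
  Sales: min=2, max=15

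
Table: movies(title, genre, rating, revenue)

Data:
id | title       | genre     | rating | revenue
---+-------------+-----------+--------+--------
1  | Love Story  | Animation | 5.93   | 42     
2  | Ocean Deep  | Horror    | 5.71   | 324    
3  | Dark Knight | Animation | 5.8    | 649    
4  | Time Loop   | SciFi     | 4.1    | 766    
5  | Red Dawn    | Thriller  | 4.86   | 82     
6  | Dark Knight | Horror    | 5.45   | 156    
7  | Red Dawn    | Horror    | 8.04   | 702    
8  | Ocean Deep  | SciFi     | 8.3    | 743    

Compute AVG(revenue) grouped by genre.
SELECT genre, AVG(revenue) as result
FROM movies
GROUP BY genre

Result:
  Animation: 345.50
  Horror: 394.00
  SciFi: 754.50
  Thriller: 82.00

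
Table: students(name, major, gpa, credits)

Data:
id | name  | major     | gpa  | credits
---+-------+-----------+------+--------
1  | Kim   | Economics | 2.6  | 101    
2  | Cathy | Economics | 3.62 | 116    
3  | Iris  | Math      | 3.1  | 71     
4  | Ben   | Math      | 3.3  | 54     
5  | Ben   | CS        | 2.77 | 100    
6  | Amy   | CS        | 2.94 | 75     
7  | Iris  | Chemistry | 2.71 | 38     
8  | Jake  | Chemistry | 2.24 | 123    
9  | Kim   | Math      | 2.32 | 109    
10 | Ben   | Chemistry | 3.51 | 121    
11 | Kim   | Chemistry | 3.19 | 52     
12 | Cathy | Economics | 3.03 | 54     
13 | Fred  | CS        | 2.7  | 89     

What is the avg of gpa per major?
SELECT major, AVG(gpa) as result
FROM students
GROUP BY major

Result:
  CS: 2.80
  Chemistry: 2.91
  Economics: 3.08
  Math: 2.91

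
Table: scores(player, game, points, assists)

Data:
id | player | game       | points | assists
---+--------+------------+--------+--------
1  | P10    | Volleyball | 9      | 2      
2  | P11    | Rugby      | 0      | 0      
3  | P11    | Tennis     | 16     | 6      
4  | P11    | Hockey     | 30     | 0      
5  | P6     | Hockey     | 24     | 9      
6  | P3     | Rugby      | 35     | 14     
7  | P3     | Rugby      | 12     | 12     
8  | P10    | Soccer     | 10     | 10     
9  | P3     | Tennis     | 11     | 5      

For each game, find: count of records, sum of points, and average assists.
SELECT game,
       COUNT(*) as cnt,
       SUM(points) as total_points,
       AVG(assists) as avg_assists
FROM scores
GROUP BY game

Result:
  Hockey: 2 records, 54 total points, 4.50 avg assists
  Rugby: 3 records, 47 total points, 8.67 avg assists
  Soccer: 1 records, 10 total points, 10.00 avg assists
  Tennis: 2 records, 27 total points, 5.50 avg assists
  Volleyball: 1 records, 9 total points, 2.00 avg assists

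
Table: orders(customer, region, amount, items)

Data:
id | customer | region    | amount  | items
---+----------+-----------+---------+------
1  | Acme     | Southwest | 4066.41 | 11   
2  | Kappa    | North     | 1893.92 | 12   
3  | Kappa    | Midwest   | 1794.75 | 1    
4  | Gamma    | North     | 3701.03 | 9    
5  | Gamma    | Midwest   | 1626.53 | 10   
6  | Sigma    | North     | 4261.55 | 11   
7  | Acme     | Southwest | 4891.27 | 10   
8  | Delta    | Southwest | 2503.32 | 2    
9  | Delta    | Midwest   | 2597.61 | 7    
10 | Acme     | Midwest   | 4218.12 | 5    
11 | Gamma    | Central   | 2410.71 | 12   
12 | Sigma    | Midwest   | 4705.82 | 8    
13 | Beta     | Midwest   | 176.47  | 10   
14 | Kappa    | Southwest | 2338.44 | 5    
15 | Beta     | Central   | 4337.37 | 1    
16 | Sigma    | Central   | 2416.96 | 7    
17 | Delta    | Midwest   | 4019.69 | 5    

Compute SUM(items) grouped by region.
SELECT region, SUM(items) as result
FROM orders
GROUP BY region

Result:
  Central: 20
  Midwest: 46
  North: 32
  Southwest: 28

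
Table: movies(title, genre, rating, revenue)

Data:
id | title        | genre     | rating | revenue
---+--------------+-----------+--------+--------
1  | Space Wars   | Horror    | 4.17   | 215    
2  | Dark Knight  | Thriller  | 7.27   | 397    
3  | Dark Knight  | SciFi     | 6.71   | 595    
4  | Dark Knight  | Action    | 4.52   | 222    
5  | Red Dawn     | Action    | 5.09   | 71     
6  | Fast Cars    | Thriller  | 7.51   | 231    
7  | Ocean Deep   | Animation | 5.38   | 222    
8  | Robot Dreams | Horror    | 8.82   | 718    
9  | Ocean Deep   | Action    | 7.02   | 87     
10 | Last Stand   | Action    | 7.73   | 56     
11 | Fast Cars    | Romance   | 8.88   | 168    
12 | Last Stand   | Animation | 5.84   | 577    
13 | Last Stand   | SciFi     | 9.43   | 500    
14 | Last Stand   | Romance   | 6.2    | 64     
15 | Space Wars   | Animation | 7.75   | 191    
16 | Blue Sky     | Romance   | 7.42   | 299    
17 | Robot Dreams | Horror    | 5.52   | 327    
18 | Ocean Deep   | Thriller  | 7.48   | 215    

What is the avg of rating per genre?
SELECT genre, AVG(rating) as result
FROM movies
GROUP BY genre

Result:
  Action: 6.09
  Animation: 6.32
  Horror: 6.17
  Romance: 7.50
  SciFi: 8.07
  Thriller: 7.42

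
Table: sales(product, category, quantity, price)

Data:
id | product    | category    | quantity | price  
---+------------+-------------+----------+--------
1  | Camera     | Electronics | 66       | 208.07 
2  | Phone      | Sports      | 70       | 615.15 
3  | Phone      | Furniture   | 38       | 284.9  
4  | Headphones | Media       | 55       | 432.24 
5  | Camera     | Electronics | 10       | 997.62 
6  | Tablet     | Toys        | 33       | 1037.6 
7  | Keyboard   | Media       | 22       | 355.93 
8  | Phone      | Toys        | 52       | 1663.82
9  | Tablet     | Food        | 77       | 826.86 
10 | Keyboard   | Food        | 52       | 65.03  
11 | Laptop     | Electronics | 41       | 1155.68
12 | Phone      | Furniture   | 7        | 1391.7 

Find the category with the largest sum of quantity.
SELECT category, SUM(quantity) as val
FROM sales
GROUP BY category
ORDER BY val DESC
LIMIT 1

Result: Food with sum(quantity) = 129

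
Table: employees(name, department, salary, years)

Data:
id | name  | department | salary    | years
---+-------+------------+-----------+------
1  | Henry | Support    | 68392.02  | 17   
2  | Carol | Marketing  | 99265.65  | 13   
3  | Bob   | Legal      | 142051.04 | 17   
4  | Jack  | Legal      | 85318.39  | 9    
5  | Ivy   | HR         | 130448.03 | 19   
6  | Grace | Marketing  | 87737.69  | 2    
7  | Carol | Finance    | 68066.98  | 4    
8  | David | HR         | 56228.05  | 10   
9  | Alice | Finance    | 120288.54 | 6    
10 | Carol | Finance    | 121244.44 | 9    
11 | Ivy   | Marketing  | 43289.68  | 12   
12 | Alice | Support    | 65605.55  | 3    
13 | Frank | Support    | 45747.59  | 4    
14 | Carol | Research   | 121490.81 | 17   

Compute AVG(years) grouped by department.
SELECT department, AVG(years) as result
FROM employees
GROUP BY department

Result:
  Finance: 6.33
  HR: 14.50
  Legal: 13.00
  Marketing: 9.00
  Research: 17.00
  Support: 8.00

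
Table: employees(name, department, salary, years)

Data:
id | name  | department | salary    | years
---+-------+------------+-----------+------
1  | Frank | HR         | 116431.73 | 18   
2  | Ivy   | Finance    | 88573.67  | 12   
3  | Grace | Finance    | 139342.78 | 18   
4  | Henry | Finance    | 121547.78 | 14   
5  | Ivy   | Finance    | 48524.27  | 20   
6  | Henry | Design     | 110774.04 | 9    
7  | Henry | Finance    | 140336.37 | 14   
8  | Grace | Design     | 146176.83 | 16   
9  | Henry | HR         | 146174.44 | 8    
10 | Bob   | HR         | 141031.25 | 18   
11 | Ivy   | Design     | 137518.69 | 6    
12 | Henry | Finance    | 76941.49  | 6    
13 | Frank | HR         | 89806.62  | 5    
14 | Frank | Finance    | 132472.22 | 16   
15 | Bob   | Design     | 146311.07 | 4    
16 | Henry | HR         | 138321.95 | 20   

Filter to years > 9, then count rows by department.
SELECT department, COUNT(*)
FROM employees
WHERE years > 9
GROUP BY department

Note: WHERE filters rows before grouping.

Result:
  Design: 1
  Finance: 6
  HR: 3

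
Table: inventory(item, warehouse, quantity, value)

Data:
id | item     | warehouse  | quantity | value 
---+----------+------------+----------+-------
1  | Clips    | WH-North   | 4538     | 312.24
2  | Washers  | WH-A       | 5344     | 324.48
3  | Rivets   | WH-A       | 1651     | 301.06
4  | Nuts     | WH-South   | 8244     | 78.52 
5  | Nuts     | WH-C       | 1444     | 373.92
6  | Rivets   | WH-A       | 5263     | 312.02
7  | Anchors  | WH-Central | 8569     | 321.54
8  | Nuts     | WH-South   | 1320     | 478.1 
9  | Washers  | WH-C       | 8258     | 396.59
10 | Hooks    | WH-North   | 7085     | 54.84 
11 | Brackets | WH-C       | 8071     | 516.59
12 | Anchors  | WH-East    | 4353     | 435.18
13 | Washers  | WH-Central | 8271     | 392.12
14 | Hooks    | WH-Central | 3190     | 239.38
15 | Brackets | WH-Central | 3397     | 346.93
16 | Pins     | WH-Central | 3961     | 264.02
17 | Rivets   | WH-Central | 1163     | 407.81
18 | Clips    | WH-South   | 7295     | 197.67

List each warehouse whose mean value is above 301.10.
SELECT warehouse, AVG(value)
FROM inventory
GROUP BY warehouse
HAVING AVG(value) > 301.10

Result:
  WH-A: avg=312.52
  WH-C: avg=429.03
  WH-Central: avg=328.63
  WH-East: avg=435.18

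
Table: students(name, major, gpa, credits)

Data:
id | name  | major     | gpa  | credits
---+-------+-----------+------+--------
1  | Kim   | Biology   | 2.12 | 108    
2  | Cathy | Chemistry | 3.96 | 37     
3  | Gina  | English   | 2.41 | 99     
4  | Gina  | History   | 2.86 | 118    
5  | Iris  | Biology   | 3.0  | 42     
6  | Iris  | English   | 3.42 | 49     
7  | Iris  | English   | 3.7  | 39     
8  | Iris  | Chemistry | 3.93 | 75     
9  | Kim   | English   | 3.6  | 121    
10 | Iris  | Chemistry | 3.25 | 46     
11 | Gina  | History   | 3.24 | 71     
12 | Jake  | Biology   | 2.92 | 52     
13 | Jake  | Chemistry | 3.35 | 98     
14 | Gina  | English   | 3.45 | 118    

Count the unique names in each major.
SELECT major, COUNT(DISTINCT name)
FROM students
GROUP BY major

Result:
  Biology: 3 distinct
  Chemistry: 3 distinct
  English: 3 distinct
  History: 1 distinct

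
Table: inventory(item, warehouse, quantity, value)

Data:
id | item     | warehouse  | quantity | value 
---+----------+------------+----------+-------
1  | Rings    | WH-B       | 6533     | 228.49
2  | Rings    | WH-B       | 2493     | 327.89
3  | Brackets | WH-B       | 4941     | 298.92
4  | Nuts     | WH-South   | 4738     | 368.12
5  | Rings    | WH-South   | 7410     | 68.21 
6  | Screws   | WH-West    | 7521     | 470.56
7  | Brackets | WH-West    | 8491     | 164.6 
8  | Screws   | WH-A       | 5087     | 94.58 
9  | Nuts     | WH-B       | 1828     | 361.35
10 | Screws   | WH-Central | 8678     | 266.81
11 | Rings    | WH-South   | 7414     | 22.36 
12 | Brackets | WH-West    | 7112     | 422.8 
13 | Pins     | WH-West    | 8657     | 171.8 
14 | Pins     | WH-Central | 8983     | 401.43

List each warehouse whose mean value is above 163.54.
SELECT warehouse, AVG(value)
FROM inventory
GROUP BY warehouse
HAVING AVG(value) > 163.54

Result:
  WH-B: avg=304.16
  WH-Central: avg=334.12
  WH-West: avg=307.44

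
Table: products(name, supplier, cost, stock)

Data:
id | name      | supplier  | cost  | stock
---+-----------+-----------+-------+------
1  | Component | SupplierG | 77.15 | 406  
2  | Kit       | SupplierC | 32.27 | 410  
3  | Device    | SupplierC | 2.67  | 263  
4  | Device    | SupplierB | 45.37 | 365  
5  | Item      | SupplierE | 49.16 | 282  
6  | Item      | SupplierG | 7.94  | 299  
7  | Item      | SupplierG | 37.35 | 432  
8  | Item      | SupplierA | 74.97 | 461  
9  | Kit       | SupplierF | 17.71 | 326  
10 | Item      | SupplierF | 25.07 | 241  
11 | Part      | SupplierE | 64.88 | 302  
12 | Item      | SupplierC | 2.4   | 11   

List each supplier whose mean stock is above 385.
SELECT supplier, AVG(stock)
FROM products
GROUP BY supplier
HAVING AVG(stock) > 385

Result:
  SupplierA: avg=461.00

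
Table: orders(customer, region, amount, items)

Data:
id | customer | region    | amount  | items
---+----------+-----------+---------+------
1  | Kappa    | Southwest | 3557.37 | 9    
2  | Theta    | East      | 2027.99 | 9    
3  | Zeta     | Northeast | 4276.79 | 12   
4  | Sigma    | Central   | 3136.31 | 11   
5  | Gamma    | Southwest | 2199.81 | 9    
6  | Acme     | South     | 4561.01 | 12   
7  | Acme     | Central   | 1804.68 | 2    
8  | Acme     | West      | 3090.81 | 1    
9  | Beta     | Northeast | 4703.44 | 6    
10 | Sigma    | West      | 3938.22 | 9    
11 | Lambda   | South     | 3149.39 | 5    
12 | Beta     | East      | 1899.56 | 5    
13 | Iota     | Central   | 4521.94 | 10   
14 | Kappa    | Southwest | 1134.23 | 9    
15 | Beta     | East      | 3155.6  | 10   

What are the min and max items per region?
SELECT region, MIN(items), MAX(items)
FROM orders
GROUP BY region

Result:
  Central: min=2, max=11
  East: min=5, max=10
  Northeast: min=6, max=12
  South: min=5, max=12
  Southwest: min=9, max=9
  West: min=1, max=9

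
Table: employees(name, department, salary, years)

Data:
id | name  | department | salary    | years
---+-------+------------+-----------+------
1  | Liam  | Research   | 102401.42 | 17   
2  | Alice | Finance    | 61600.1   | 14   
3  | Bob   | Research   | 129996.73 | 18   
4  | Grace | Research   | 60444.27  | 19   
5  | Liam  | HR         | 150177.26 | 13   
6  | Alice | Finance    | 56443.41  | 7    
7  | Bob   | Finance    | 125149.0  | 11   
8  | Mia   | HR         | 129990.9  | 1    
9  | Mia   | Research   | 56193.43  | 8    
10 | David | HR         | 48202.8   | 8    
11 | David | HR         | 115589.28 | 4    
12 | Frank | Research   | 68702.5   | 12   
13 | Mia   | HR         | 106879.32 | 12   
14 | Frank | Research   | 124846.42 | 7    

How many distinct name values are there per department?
SELECT department, COUNT(DISTINCT name)
FROM employees
GROUP BY department

Result:
  Finance: 2 distinct
  HR: 3 distinct
  Research: 5 distinct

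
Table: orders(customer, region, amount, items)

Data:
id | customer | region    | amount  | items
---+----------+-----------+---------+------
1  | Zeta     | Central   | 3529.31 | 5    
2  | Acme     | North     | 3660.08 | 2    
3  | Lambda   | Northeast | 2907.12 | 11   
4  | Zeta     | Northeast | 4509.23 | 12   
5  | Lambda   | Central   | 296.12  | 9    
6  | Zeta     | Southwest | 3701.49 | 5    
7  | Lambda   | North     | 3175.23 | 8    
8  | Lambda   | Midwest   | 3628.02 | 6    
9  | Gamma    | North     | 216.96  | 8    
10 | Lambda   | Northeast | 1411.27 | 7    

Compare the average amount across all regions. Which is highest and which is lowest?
SELECT region, AVG(amount)
FROM orders
GROUP BY region
ORDER BY AVG(amount)

All groups:
  Central: 1912.72
  North: 2350.76
  Northeast: 2942.54
  Midwest: 3628.02
  Southwest: 3701.49

Highest: Southwest (3701.49)
Lowest: Central (1912.72)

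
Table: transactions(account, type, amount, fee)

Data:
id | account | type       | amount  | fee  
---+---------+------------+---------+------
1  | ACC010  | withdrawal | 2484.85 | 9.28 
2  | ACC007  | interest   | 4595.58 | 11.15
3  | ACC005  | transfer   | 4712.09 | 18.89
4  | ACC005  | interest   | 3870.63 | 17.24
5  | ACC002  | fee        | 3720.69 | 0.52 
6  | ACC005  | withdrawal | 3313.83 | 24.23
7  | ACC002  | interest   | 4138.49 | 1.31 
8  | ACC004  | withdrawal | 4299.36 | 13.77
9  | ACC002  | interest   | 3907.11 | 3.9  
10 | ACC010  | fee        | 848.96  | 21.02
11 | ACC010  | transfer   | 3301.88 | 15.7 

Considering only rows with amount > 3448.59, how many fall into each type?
SELECT type, COUNT(*)
FROM transactions
WHERE amount > 3448.59
GROUP BY type

Note: WHERE filters rows before grouping.

Result:
  fee: 1
  interest: 4
  transfer: 1
  withdrawal: 1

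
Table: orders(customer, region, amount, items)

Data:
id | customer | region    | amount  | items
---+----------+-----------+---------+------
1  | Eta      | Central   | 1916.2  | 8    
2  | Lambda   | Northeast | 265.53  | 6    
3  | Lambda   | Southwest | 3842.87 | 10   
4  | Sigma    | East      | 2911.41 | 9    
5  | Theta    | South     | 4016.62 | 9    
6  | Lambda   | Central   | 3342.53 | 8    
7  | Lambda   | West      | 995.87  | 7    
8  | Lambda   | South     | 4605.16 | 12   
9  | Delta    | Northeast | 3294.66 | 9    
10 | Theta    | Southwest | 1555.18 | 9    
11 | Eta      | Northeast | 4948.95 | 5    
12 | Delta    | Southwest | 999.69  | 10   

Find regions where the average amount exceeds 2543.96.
SELECT region, AVG(amount)
FROM orders
GROUP BY region
HAVING AVG(amount) > 2543.96

Result:
  Central: avg=2629.37
  East: avg=2911.41
  Northeast: avg=2836.38
  South: avg=4310.89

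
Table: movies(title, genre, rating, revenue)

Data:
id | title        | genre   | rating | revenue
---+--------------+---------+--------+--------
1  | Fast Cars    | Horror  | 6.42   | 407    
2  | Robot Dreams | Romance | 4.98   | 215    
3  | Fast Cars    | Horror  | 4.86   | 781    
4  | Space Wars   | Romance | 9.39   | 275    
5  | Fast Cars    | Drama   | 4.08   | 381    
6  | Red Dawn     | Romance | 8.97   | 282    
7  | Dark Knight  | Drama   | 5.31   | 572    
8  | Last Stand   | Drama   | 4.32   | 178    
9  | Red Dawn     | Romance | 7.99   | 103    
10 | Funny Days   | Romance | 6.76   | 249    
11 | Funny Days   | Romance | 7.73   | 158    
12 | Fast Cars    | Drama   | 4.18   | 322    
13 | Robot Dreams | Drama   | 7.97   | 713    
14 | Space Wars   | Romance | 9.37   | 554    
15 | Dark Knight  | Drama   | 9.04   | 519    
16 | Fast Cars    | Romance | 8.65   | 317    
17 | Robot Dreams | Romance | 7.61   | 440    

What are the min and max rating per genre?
SELECT genre, MIN(rating), MAX(rating)
FROM movies
GROUP BY genre

Result:
  Drama: min=4.08, max=9.04
  Horror: min=4.86, max=6.42
  Romance: min=4.98, max=9.39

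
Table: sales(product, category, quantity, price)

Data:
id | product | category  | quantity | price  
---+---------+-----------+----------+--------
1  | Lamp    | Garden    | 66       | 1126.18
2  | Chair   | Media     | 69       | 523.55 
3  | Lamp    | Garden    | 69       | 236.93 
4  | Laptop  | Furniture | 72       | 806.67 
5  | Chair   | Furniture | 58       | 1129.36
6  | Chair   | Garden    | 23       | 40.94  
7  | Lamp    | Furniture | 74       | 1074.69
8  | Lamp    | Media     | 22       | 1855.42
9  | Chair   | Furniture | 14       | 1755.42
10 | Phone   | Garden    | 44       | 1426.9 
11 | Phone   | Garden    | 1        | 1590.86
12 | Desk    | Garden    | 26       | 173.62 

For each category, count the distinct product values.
SELECT category, COUNT(DISTINCT product)
FROM sales
GROUP BY category

Result:
  Furniture: 3 distinct
  Garden: 4 distinct
  Media: 2 distinct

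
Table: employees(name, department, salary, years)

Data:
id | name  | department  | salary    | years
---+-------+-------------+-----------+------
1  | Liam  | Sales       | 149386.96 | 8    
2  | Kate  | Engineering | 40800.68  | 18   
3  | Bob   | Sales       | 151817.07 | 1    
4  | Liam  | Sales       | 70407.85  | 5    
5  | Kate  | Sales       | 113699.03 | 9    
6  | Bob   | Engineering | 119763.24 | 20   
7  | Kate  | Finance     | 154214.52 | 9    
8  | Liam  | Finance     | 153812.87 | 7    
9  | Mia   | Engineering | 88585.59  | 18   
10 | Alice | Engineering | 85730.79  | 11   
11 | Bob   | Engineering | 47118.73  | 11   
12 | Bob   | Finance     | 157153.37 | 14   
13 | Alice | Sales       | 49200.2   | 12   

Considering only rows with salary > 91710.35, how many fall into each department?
SELECT department, COUNT(*)
FROM employees
WHERE salary > 91710.35
GROUP BY department

Note: WHERE filters rows before grouping.

Result:
  Engineering: 1
  Finance: 3
  Sales: 3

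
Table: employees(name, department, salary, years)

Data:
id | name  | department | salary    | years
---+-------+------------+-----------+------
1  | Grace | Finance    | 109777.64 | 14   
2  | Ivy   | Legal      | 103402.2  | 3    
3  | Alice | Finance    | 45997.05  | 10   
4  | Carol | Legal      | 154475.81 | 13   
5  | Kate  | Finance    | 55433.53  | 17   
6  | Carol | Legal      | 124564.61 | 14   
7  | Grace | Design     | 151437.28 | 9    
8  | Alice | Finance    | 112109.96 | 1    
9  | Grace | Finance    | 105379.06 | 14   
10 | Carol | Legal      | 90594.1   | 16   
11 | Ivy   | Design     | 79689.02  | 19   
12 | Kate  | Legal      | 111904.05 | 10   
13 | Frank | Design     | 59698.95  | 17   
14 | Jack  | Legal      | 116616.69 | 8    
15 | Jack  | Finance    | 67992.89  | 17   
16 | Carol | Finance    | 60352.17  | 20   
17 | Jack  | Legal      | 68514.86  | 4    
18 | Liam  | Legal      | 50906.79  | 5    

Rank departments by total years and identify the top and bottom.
SELECT department, SUM(years)
FROM employees
GROUP BY department
ORDER BY SUM(years)

All groups:
  Design: 45
  Legal: 73
  Finance: 93

Highest: Finance (93)
Lowest: Design (45)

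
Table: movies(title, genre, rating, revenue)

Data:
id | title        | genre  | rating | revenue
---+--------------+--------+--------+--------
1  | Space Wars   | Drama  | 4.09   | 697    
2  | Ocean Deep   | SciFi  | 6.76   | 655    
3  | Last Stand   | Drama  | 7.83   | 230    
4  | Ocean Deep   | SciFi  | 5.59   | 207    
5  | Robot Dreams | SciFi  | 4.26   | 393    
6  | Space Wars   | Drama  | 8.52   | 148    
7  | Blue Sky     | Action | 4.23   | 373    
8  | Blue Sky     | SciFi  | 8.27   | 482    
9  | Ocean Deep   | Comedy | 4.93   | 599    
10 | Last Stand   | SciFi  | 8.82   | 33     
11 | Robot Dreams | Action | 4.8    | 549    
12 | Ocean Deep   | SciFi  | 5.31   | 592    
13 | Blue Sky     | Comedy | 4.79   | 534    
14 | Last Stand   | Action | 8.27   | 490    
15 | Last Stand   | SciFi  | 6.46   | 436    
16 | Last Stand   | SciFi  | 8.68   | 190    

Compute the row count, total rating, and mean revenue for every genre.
SELECT genre,
       COUNT(*) as cnt,
       SUM(rating) as total_rating,
       AVG(revenue) as avg_revenue
FROM movies
GROUP BY genre

Result:
  Action: 3 records, 17.30 total rating, 470.67 avg revenue
  Comedy: 2 records, 9.72 total rating, 566.50 avg revenue
  Drama: 3 records, 20.44 total rating, 358.33 avg revenue
  SciFi: 8 records, 54.15 total rating, 373.50 avg revenue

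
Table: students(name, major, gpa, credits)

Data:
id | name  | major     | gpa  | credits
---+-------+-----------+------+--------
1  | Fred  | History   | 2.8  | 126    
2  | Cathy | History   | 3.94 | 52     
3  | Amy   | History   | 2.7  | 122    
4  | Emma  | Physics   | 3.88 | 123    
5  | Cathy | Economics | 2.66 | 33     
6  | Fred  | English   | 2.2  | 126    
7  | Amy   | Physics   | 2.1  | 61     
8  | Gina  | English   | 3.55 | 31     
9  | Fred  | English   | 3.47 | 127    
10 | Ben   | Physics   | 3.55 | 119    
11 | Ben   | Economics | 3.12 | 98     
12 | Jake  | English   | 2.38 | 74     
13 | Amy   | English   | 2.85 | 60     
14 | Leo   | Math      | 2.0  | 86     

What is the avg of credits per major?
SELECT major, AVG(credits) as result
FROM students
GROUP BY major

Result:
  Economics: 65.50
  English: 83.60
  History: 100.00
  Math: 86.00
  Physics: 101.00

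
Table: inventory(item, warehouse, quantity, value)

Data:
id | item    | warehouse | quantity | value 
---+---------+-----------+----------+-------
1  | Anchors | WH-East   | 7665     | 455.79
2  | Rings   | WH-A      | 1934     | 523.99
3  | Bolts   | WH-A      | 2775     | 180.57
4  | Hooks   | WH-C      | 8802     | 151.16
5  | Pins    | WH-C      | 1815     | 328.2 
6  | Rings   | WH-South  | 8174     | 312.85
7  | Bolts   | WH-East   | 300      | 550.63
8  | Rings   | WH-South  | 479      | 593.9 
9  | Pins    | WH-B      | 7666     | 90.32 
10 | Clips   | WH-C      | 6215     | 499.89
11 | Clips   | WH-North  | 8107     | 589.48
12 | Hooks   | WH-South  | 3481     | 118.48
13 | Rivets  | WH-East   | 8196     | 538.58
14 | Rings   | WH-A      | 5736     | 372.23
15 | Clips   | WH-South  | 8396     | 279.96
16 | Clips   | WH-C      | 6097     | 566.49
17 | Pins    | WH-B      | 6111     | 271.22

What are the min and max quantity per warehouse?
SELECT warehouse, MIN(quantity), MAX(quantity)
FROM inventory
GROUP BY warehouse

Result:
  WH-A: min=1934, max=5736
  WH-B: min=6111, max=7666
  WH-C: min=1815, max=8802
  WH-East: min=300, max=8196
  WH-North: min=8107, max=8107
  WH-South: min=479, max=8396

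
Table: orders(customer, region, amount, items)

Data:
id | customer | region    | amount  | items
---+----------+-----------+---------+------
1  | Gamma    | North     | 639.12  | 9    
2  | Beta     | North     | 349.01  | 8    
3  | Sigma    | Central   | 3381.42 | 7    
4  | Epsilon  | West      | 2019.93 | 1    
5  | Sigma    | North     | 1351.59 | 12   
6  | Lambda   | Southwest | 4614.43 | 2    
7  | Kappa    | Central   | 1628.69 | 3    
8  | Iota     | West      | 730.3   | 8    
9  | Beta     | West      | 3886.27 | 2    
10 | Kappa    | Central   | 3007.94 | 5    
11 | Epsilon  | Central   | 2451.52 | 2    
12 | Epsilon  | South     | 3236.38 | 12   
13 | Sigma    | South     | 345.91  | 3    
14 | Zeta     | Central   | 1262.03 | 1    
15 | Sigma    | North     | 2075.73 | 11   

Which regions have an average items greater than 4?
SELECT region, AVG(items)
FROM orders
GROUP BY region
HAVING AVG(items) > 4

Result:
  North: avg=10.00
  South: avg=7.50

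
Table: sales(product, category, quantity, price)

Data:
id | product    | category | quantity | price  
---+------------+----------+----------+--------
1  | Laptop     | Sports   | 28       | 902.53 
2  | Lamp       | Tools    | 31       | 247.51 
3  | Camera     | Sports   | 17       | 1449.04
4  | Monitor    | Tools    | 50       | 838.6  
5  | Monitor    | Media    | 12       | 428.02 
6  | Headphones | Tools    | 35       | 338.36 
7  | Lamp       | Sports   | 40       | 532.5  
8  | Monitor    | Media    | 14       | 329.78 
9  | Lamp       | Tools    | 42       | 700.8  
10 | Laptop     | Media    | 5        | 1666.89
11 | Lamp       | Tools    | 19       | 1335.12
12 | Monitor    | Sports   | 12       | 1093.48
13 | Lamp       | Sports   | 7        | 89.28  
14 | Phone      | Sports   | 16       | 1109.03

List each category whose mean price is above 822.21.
SELECT category, AVG(price)
FROM sales
GROUP BY category
HAVING AVG(price) > 822.21

Result:
  Sports: avg=862.64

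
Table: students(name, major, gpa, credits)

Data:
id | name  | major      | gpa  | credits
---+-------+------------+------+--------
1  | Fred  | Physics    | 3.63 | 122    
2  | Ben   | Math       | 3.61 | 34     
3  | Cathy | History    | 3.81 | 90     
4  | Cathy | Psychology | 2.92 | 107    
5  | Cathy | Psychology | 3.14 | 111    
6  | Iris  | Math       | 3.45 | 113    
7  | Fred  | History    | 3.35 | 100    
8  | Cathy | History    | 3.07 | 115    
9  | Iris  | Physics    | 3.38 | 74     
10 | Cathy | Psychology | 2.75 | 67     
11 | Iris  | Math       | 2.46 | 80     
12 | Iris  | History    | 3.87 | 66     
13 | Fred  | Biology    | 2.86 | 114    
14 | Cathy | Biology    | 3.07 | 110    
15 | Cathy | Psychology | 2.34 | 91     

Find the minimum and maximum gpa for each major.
SELECT major, MIN(gpa), MAX(gpa)
FROM students
GROUP BY major

Result:
  Biology: min=2.86, max=3.07
  History: min=3.07, max=3.87
  Math: min=2.46, max=3.61
  Physics: min=3.38, max=3.63
  Psychology: min=2.34, max=3.14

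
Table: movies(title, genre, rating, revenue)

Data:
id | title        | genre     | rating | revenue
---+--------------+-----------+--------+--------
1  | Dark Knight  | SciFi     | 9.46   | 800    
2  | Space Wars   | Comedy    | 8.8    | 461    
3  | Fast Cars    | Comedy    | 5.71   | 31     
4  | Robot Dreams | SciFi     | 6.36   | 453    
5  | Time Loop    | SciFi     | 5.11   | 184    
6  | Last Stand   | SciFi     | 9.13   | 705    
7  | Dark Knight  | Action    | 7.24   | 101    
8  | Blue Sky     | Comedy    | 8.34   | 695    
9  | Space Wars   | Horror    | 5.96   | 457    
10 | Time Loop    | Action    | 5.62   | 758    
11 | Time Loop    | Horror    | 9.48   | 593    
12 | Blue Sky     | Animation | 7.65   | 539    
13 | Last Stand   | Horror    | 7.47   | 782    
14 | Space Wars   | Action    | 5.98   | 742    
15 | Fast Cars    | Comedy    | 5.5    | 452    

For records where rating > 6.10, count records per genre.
SELECT genre, COUNT(*)
FROM movies
WHERE rating > 6.10
GROUP BY genre

Note: WHERE filters rows before grouping.

Result:
  Action: 1
  Animation: 1
  Comedy: 2
  Horror: 2
  SciFi: 3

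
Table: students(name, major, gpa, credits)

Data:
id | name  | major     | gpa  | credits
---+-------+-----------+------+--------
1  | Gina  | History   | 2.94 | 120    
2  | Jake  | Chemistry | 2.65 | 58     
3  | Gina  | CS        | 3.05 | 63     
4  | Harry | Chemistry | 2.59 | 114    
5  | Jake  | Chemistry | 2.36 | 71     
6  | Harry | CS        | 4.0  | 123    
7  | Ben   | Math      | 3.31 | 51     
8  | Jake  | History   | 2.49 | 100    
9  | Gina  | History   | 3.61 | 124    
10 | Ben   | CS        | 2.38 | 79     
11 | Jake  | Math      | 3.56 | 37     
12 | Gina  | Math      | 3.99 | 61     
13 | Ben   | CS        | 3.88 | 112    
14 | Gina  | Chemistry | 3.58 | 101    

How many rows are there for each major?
SELECT major, COUNT(*) as count
FROM students
GROUP BY major

Result:
  CS: 4
  Chemistry: 4
  History: 3
  Math: 3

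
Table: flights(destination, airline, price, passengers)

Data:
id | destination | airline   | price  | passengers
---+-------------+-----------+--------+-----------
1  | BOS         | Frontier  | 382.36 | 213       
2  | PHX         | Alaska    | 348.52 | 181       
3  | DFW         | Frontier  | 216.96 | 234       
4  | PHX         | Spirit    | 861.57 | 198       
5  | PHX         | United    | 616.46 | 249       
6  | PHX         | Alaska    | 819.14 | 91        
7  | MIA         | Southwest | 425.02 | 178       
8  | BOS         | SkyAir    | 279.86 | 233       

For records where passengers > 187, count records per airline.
SELECT airline, COUNT(*)
FROM flights
WHERE passengers > 187
GROUP BY airline

Note: WHERE filters rows before grouping.

Result:
  Frontier: 2
  SkyAir: 1
  Spirit: 1
  United: 1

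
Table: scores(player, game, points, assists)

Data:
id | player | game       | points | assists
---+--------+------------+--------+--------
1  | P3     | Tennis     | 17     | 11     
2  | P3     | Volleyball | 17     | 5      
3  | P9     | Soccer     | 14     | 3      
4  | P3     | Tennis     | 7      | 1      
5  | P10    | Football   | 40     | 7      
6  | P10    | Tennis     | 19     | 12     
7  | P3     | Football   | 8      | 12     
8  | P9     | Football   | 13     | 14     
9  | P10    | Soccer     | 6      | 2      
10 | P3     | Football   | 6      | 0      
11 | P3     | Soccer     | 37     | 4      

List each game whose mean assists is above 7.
SELECT game, AVG(assists)
FROM scores
GROUP BY game
HAVING AVG(assists) > 7

Result:
  Football: avg=8.25
  Tennis: avg=8.00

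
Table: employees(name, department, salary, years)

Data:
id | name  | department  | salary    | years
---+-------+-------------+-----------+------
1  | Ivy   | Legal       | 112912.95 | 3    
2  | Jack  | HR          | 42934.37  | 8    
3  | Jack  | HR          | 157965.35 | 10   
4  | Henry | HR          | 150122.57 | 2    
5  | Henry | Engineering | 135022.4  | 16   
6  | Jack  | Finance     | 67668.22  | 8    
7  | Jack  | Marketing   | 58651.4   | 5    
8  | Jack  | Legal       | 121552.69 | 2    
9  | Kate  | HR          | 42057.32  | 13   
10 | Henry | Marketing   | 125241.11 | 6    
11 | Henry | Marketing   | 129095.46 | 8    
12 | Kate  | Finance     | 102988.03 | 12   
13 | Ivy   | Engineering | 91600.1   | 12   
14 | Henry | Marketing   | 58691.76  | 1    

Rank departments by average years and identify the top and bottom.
SELECT department, AVG(years)
FROM employees
GROUP BY department
ORDER BY AVG(years)

All groups:
  Legal: 2.50
  Marketing: 5.00
  HR: 8.25
  Finance: 10.00
  Engineering: 14.00

Highest: Engineering (14.00)
Lowest: Legal (2.50)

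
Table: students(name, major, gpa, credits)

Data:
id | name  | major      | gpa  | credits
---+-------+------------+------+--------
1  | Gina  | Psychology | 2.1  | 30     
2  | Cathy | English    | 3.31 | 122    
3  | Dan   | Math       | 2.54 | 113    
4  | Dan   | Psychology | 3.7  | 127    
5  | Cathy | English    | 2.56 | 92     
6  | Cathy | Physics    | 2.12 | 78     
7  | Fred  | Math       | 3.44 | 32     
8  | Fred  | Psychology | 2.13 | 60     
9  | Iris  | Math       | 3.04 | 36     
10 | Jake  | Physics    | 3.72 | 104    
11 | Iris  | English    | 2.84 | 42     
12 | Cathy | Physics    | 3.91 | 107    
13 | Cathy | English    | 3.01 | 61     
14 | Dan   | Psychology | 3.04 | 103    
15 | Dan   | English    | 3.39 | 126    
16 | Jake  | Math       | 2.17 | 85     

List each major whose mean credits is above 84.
SELECT major, AVG(credits)
FROM students
GROUP BY major
HAVING AVG(credits) > 84

Result:
  English: avg=88.60
  Physics: avg=96.33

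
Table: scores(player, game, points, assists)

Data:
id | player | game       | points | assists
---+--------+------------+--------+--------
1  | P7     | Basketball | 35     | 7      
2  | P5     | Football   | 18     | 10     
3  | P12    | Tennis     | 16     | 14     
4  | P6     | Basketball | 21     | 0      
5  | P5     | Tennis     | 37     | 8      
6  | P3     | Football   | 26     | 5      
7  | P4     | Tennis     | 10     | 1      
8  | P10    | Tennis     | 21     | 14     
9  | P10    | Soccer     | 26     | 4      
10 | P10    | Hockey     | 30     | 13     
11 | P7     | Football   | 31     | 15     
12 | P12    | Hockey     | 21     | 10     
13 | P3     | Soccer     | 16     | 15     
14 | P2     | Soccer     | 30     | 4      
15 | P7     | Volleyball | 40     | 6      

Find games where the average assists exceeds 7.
SELECT game, AVG(assists)
FROM scores
GROUP BY game
HAVING AVG(assists) > 7

Result:
  Football: avg=10.00
  Hockey: avg=11.50
  Soccer: avg=7.67
  Tennis: avg=9.25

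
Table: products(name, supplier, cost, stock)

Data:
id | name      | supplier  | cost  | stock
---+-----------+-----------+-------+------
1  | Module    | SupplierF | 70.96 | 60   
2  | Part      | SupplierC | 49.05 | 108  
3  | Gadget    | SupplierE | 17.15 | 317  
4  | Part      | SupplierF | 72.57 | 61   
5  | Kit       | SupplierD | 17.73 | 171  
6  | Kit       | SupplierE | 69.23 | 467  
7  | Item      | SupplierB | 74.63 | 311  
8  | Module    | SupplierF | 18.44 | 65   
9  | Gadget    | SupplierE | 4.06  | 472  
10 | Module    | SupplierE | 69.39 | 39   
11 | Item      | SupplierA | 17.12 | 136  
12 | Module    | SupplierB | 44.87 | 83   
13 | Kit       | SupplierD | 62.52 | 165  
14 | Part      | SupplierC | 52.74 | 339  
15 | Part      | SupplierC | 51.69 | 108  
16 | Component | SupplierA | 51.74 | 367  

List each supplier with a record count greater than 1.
SELECT supplier, COUNT(*) as cnt
FROM products
GROUP BY supplier
HAVING COUNT(*) > 1

Result:
  SupplierA: 2
  SupplierB: 2
  SupplierC: 3
  SupplierD: 2
  SupplierE: 4
  SupplierF: 3

Note: HAVING filters groups after aggregation, WHERE filters rows before.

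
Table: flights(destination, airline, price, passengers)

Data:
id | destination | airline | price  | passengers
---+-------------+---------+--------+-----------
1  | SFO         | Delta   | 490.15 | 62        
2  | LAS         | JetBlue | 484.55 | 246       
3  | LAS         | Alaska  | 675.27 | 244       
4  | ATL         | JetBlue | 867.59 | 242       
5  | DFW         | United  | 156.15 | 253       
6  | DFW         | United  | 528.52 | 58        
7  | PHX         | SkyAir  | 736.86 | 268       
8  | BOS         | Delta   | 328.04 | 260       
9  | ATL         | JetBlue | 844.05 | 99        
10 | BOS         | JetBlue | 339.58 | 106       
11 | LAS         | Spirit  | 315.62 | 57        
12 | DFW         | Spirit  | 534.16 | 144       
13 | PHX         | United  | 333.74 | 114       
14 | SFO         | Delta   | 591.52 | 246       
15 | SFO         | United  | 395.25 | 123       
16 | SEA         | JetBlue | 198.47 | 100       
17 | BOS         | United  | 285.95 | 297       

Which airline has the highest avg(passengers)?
SELECT airline, AVG(passengers) as val
FROM flights
GROUP BY airline
ORDER BY val DESC
LIMIT 1

Result: SkyAir with avg(passengers) = 268.00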